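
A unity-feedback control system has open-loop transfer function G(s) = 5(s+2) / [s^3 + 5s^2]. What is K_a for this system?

The denominator has no term below 5s^2 — 2 poles at s=0, type 2.
K_a = lim_{s→0} s^2·G(s) = 5·2 / 5 = 2.

2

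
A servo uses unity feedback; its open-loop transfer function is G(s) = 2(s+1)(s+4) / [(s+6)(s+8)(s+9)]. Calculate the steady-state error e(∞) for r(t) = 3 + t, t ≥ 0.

infinity

G(s) has no factors of s in the denominator, so the system is type 0. Treating each term separately:
  • 3: e_ss = 3/(1+K_p) with K_p=1/54 → 162/55.
  • t: a type-0 system cannot track it, e_ss → ∞.
The unbounded component dominates.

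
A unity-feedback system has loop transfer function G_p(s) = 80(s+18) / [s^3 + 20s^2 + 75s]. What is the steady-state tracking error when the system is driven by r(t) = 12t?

0.625

The denominator has no term below 75s — 1 pole at s=0, type 1.
K_v = lim_{s→0} s·G_p(s) = 80·18 / 75 = 19.2.
e_ss = 12/K_v = 12/19.2 = 0.625.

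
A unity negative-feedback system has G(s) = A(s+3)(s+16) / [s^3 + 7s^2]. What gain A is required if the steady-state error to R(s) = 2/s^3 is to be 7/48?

Factoring s^2 from the denominator leaves a polynomial with constant term 7, so the system is type 2.
K_a = lim_{s→0} s^2·G(s) = A·3·16 / 7 = (48/7)·A.
e_ss = 2/K_a = 7/48 ⇒ K_a = 96/7 ⇒ A = (96/7)/(48/7) = 2.

2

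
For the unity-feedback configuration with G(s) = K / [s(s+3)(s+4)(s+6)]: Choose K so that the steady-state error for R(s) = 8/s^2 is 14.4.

G(s) has one factor of s in the denominator, so the system is type 1.
K_v = lim_{s→0} s·G(s) = K / (3·4·6) = (1/72)·K.
e_ss = 8/K_v = 14.4 ⇒ K_v = 5/9 ⇒ K = (5/9)/(1/72) = 40.

40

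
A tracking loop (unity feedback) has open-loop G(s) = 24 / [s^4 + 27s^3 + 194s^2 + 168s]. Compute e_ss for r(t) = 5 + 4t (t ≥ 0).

28

Lowest-order denominator term is 168s, so the open loop has 1 pole at the origin → type 1 system. Treating each term separately:
  • 5: tracked with zero error.
  • 4t: e_ss = 4/K_v with K_v=1/7 → 28.
Total e_ss = 28.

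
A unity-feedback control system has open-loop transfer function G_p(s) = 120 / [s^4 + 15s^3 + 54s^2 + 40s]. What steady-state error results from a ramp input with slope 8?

The denominator has no term below 40s — 1 pole at s=0, type 1.
K_v = lim_{s→0} s·G_p(s) = 120 / 40 = 3.
e_ss = 8/K_v = 8/3.

8/3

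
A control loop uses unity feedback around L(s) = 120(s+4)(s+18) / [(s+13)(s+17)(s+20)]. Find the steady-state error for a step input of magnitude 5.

1105/653

No free integrators in L(s): this is a type 0 system.
K_p = lim_{s→0} L(s) = 120·4·18 / (13·17·20) = 432/221.
e_ss = 5/(1 + K_p) = 5/(653/221) = 1105/653.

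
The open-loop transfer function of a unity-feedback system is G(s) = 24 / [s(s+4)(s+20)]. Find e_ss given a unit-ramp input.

10/3

G(s) has one factor of s in the denominator, so the system is type 1.
K_v = lim_{s→0} s·G(s) = 24 / (4·20) = 0.3.
e_ss = 1/K_v = 1/0.3 = 10/3.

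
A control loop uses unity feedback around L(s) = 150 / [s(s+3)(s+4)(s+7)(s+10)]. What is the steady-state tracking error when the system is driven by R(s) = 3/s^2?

The open loop has one pole at the origin → type 1 system.
K_v = lim_{s→0} s·L(s) = 150 / (3·4·7·10) = 5/28.
e_ss = 3/K_v = 3/(5/28) = 16.8.

16.8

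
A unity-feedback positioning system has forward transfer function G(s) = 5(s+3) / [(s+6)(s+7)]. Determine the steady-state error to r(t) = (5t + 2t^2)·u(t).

infinity

System type = 0 (no poles at s=0). By superposition:
  • 5t: a type-0 system cannot track it, e_ss → ∞.
  • 2t^2: a type-0 system cannot track it, e_ss → ∞.
The unbounded component dominates.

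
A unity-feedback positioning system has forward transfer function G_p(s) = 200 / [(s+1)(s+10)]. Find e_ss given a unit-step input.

G_p(s) has no factors of s in the denominator, so the system is type 0.
K_p = lim_{s→0} G_p(s) = 200 / (1·10) = 20.
e_ss = 1/(1 + K_p) = 1/21.

1/21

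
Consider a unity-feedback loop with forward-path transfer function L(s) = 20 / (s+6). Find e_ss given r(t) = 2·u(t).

6/13

No free integrators in L(s): this is a type 0 system.
K_p = lim_{s→0} L(s) = 20 / (6) = 10/3.
e_ss = 2/(1 + K_p) = 2/(13/3) = 6/13.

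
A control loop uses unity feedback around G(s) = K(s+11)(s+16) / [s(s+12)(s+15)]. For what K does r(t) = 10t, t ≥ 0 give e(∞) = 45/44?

10

The open loop has one pole at the origin → type 1 system.
K_v = lim_{s→0} s·G(s) = K·11·16 / (12·15) = (44/45)·K.
e_ss = 10/K_v = 45/44 ⇒ K_v = 88/9 ⇒ K = (88/9)/(44/45) = 10.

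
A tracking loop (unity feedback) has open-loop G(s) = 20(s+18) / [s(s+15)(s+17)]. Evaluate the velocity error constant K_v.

G(s) has one factor of s in the denominator, so the system is type 1.
K_v = lim_{s→0} s·G(s) = 20·18 / (15·17) = 24/17.

24/17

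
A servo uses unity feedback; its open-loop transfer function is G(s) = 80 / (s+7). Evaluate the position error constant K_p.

80/7

G(s) has no factors of s in the denominator, so the system is type 0.
K_p = lim_{s→0} G(s) = 80 / (7) = 80/7.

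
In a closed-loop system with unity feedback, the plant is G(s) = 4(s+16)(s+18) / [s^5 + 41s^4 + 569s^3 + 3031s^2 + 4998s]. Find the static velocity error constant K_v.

Factoring s from the denominator leaves a polynomial with constant term 4998, so the system is type 1.
K_v = lim_{s→0} s·G(s) = 4·16·18 / 4998 = 192/833.

192/833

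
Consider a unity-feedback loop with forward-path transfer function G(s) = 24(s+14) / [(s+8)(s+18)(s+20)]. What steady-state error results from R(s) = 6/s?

System type = 0 (no poles at s=0).
K_p = lim_{s→0} G(s) = 24·14 / (8·18·20) = 7/60.
e_ss = 6/(1 + K_p) = 6/(67/60) = 360/67.

360/67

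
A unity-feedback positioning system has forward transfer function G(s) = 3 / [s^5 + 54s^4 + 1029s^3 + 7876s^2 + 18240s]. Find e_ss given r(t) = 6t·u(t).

36480

Factoring s from the denominator leaves a polynomial with constant term 18240, so the system is type 1.
K_v = lim_{s→0} s·G(s) = 3 / 18240 = 1/6080.
e_ss = 6/K_v = 6/(1/6080) = 36480.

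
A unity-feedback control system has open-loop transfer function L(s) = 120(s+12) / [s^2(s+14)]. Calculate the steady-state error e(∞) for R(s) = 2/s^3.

The open loop has two poles at the origin → type 2 system.
K_a = lim_{s→0} s^2·L(s) = 120·12 / (14) = 720/7.
r(t) = t^2 gives R(s) = 2/s^3.
e_ss = 2/K_a = 2/(720/7) = 7/360.

7/360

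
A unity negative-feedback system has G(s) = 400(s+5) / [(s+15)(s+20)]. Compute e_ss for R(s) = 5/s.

15/23

System type = 0 (no poles at s=0).
K_p = lim_{s→0} G(s) = 400·5 / (15·20) = 20/3.
e_ss = 5/(1 + K_p) = 5/(23/3) = 15/23.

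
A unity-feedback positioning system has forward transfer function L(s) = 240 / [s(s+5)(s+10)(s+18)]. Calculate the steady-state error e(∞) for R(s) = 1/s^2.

One free integrator in L(s): this is a type 1 system.
K_v = lim_{s→0} s·L(s) = 240 / (5·10·18) = 4/15.
e_ss = 1/K_v = 1/(4/15) = 3.75.

3.75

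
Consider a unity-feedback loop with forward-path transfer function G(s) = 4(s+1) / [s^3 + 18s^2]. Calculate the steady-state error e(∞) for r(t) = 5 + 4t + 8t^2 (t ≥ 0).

72

Lowest-order denominator term is 18s^2, so the open loop has 2 poles at the origin → type 2 system. By superposition:
  • 5: tracked with zero error.
  • 4t: tracked with zero error.
  • 8t^2: e_ss = 16/K_a with K_a=2/9 → 72.
Total e_ss = 72.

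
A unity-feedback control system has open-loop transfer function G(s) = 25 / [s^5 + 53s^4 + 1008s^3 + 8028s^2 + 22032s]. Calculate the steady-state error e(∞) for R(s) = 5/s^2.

The denominator has no term below 22032s — 1 pole at s=0, type 1.
K_v = lim_{s→0} s·G(s) = 25 / 22032 = 25/22032.
e_ss = 5/K_v = 5/(25/22032) = 4406.4.

4406.4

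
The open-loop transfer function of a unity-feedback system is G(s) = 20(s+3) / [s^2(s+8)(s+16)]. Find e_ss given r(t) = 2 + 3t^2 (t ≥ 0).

G(s) has two factors of s in the denominator, so the system is type 2. Treating each term separately:
  • 2: tracked with zero error.
  • 3t^2: e_ss = 6/K_a with K_a=15/32 → 12.8.
Total e_ss = 12.8.

12.8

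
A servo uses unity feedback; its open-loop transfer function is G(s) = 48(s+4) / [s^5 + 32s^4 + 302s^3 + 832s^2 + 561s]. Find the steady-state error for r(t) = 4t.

11.6875

Lowest-order denominator term is 561s, so the open loop has 1 pole at the origin → type 1 system.
K_v = lim_{s→0} s·G(s) = 48·4 / 561 = 64/187.
e_ss = 4/K_v = 4/(64/187) = 11.6875.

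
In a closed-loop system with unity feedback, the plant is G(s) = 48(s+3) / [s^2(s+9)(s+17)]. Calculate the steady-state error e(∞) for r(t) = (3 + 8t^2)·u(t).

17

G(s) has two factors of s in the denominator, so the system is type 2. Treating each term separately:
  • 3: tracked with zero error.
  • 8t^2: e_ss = 16/K_a with K_a=16/17 → 17.
Total e_ss = 17.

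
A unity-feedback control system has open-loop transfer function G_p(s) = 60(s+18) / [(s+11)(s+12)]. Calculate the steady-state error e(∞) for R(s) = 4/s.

The open loop has no poles at the origin → type 0 system.
K_p = lim_{s→0} G_p(s) = 60·18 / (11·12) = 90/11.
e_ss = 4/(1 + K_p) = 4/(101/11) = 44/101.

44/101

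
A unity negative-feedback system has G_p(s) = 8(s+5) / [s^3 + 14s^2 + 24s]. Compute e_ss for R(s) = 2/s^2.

Factoring s from the denominator leaves a polynomial with constant term 24, so the system is type 1.
K_v = lim_{s→0} s·G_p(s) = 8·5 / 24 = 5/3.
e_ss = 2/K_v = 2/(5/3) = 1.2.

1.2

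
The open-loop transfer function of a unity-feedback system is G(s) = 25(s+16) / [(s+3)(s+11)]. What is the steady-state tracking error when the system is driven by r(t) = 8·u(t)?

The open loop has no poles at the origin → type 0 system.
K_p = lim_{s→0} G(s) = 25·16 / (3·11) = 400/33.
e_ss = 8/(1 + K_p) = 8/(433/33) = 264/433.

264/433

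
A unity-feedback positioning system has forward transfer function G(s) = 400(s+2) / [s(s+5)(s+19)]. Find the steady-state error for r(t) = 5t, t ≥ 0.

19/32

One free integrator in G(s): this is a type 1 system.
K_v = lim_{s→0} s·G(s) = 400·2 / (5·19) = 160/19.
e_ss = 5/K_v = 5/(160/19) = 19/32.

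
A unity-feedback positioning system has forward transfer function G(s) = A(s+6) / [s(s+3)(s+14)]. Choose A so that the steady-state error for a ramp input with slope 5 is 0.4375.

The open loop has one pole at the origin → type 1 system.
K_v = lim_{s→0} s·G(s) = A·6 / (3·14) = (1/7)·A.
e_ss = 5/K_v = 0.4375 ⇒ K_v = 80/7 ⇒ A = (80/7)/(1/7) = 80.

80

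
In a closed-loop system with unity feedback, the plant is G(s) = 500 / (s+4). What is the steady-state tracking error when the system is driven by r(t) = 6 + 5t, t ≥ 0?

infinity

G(s) has no factors of s in the denominator, so the system is type 0. Taking each input component in turn:
  • 6: e_ss = 6/(1+K_p) with K_p=125 → 1/21.
  • 5t: a type-0 system cannot track it, e_ss → ∞.
The unbounded component dominates.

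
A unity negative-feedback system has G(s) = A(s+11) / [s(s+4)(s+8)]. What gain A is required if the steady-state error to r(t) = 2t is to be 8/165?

120

G(s) has one factor of s in the denominator, so the system is type 1.
K_v = lim_{s→0} s·G(s) = A·11 / (4·8) = (11/32)·A.
e_ss = 2/K_v = 8/165 ⇒ K_v = 41.25 ⇒ A = 41.25/(11/32) = 120.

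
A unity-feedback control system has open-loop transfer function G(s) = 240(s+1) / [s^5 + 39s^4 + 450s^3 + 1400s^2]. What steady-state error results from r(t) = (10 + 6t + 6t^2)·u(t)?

Lowest-order denominator term is 1400s^2, so the open loop has 2 poles at the origin → type 2 system. By superposition:
  • 10: tracked with zero error.
  • 6t: tracked with zero error.
  • 6t^2: e_ss = 12/K_a with K_a=6/35 → 70.
Total e_ss = 70.

70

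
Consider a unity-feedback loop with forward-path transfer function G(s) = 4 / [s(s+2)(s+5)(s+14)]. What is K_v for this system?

1/35

G(s) has one factor of s in the denominator, so the system is type 1.
K_v = lim_{s→0} s·G(s) = 4 / (2·5·14) = 1/35.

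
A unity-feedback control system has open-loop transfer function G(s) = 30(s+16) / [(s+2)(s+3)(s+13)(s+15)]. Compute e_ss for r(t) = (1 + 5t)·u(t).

System type = 0 (no poles at s=0). Treating each term separately:
  • 1: e_ss = 1/(1+K_p) with K_p=16/39 → 39/55.
  • 5t: a type-0 system cannot track it, e_ss → ∞.
The unbounded component dominates.

infinity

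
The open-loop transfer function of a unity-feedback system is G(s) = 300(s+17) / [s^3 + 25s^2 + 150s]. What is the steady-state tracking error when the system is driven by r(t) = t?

1/34

The denominator has no term below 150s — 1 pole at s=0, type 1.
K_v = lim_{s→0} s·G(s) = 300·17 / 150 = 34.
e_ss = 1/K_v = 1/34.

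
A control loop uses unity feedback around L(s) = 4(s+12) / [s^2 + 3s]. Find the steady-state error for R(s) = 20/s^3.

Lowest-order denominator term is 3s, so the open loop has 1 pole at the origin → type 1 system.
For a type-1 system K_a = 0, so e_ss to a parabolic input is unbounded.

infinity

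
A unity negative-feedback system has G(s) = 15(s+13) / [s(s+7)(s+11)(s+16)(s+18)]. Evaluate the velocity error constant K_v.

65/7392

G(s) has one factor of s in the denominator, so the system is type 1.
K_v = lim_{s→0} s·G(s) = 15·13 / (7·11·16·18) = 65/7392.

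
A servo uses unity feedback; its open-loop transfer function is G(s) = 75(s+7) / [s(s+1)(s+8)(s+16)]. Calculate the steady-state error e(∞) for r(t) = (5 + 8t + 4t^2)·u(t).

infinity

G(s) has one factor of s in the denominator, so the system is type 1. Taking each input component in turn:
  • 5: tracked with zero error.
  • 8t: e_ss = 8/K_v with K_v=525/128 → 1024/525.
  • 4t^2: a type-1 system cannot track it, e_ss → ∞.
The unbounded component dominates.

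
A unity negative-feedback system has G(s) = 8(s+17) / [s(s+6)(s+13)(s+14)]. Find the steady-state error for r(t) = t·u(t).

273/34

G(s) has one factor of s in the denominator, so the system is type 1.
K_v = lim_{s→0} s·G(s) = 8·17 / (6·13·14) = 34/273.
e_ss = 1/K_v = 1/(34/273) = 273/34.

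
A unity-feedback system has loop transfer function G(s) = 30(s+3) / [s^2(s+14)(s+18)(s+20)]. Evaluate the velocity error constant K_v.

infinity

K_v = lim_{s→0} s·G(s); with 2 poles at the origin the limit diverges, so K_v = ∞.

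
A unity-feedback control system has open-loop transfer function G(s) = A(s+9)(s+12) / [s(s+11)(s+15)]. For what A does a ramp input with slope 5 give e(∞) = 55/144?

G(s) has one factor of s in the denominator, so the system is type 1.
K_v = lim_{s→0} s·G(s) = A·9·12 / (11·15) = (36/55)·A.
e_ss = 5/K_v = 55/144 ⇒ K_v = 144/11 ⇒ A = (144/11)/(36/55) = 20.

20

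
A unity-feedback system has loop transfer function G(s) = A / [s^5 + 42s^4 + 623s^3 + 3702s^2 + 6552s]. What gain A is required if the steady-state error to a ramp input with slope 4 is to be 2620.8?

10

The denominator has no term below 6552s — 1 pole at s=0, type 1.
K_v = lim_{s→0} s·G(s) = A / 6552 = (1/6552)·A.
e_ss = 4/K_v = 2620.8 ⇒ K_v = 5/3276 ⇒ A = (5/3276)/(1/6552) = 10.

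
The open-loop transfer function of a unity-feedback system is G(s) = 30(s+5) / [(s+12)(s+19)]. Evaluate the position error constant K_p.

25/38

The open loop has no poles at the origin → type 0 system.
K_p = lim_{s→0} G(s) = 30·5 / (12·19) = 25/38.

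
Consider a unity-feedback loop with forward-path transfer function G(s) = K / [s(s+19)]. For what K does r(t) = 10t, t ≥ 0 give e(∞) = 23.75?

8

System type = 1 (one pole at s=0).
K_v = lim_{s→0} s·G(s) = K / (19) = (1/19)·K.
e_ss = 10/K_v = 23.75 ⇒ K_v = 8/19 ⇒ K = (8/19)/(1/19) = 8.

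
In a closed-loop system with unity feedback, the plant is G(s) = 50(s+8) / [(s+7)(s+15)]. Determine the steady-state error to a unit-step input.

21/101

G(s) has no factors of s in the denominator, so the system is type 0.
K_p = lim_{s→0} G(s) = 50·8 / (7·15) = 80/21.
e_ss = 1/(1 + K_p) = 1/(101/21) = 21/101.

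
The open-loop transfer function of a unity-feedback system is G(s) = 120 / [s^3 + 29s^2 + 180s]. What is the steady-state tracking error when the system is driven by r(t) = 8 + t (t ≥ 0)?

Factoring s from the denominator leaves a polynomial with constant term 180, so the system is type 1. Taking each input component in turn:
  • 8: tracked with zero error.
  • t: e_ss = 1/K_v with K_v=2/3 → 1.5.
Total e_ss = 1.5.

1.5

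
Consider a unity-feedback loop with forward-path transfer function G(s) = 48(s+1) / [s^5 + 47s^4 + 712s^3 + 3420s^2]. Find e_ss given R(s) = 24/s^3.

Factoring s^2 from the denominator leaves a polynomial with constant term 3420, so the system is type 2.
K_a = lim_{s→0} s^2·G(s) = 48·1 / 3420 = 4/285.
r(t) = 12t^2 gives R(s) = 24/s^3.
e_ss = 24/K_a = 24/(4/285) = 1710.

1710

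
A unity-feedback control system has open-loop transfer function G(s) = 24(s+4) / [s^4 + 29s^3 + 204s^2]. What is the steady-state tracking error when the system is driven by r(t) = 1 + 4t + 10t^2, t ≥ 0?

Lowest-order denominator term is 204s^2, so the open loop has 2 poles at the origin → type 2 system. Taking each input component in turn:
  • 1: tracked with zero error.
  • 4t: tracked with zero error.
  • 10t^2: e_ss = 20/K_a with K_a=8/17 → 42.5.
Total e_ss = 42.5.

42.5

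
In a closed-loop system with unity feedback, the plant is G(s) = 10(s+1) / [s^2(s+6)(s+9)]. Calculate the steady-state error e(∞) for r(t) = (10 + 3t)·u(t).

Two free integrators in G(s): this is a type 2 system. By superposition:
  • 10: tracked with zero error.
  • 3t: tracked with zero error.
Total e_ss = 0.

0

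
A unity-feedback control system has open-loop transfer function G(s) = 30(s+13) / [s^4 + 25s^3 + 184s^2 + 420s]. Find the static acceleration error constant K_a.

Lowest-order denominator term is 420s, so the open loop has 1 pole at the origin → type 1 system.
K_a = lim_{s→0} s^2·G(s) = 0 (the extra factor of s kills the finite limit).

0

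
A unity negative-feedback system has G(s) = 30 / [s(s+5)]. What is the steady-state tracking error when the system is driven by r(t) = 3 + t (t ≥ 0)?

1/6

G(s) has one factor of s in the denominator, so the system is type 1. By superposition:
  • 3: tracked with zero error.
  • t: e_ss = 1/K_v with K_v=6 → 1/6.
Total e_ss = 1/6.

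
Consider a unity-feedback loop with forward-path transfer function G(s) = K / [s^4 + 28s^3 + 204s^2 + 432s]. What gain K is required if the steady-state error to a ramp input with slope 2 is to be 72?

The denominator has no term below 432s — 1 pole at s=0, type 1.
K_v = lim_{s→0} s·G(s) = K / 432 = (1/432)·K.
e_ss = 2/K_v = 72 ⇒ K_v = 1/36 ⇒ K = (1/36)/(1/432) = 12.

12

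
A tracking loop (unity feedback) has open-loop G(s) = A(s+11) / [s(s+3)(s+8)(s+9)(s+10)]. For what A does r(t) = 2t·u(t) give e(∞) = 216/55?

G(s) has one factor of s in the denominator, so the system is type 1.
K_v = lim_{s→0} s·G(s) = A·11 / (3·8·9·10) = (11/2160)·A.
e_ss = 2/K_v = 216/55 ⇒ K_v = 55/108 ⇒ A = (55/108)/(11/2160) = 100.

100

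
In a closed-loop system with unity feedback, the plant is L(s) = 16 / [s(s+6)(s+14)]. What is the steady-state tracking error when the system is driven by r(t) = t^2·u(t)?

One free integrator in L(s): this is a type 1 system.
K_a = lim_{s→0} s^2·L(s) = 0; the steady-state error to this parabolic input grows without bound.

infinity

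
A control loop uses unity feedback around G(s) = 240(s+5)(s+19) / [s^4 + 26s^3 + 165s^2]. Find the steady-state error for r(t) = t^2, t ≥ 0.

Factoring s^2 from the denominator leaves a polynomial with constant term 165, so the system is type 2.
K_a = lim_{s→0} s^2·G(s) = 240·5·19 / 165 = 1520/11.
r(t) = t^2 gives R(s) = 2/s^3.
e_ss = 2/K_a = 2/(1520/11) = 11/760.

11/760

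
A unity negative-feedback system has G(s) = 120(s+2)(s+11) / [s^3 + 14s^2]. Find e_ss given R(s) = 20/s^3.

7/66

Factoring s^2 from the denominator leaves a polynomial with constant term 14, so the system is type 2.
K_a = lim_{s→0} s^2·G(s) = 120·2·11 / 14 = 1320/7.
r(t) = 10t^2 gives R(s) = 20/s^3.
e_ss = 20/K_a = 20/(1320/7) = 7/66.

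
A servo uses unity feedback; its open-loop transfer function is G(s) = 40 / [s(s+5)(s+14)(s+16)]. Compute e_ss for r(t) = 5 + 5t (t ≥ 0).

The open loop has one pole at the origin → type 1 system. By superposition:
  • 5: tracked with zero error.
  • 5t: e_ss = 5/K_v with K_v=1/28 → 140.
Total e_ss = 140.

140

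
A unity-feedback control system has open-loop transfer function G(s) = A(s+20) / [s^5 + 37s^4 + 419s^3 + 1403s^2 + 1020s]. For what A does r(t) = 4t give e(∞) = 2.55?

Lowest-order denominator term is 1020s, so the open loop has 1 pole at the origin → type 1 system.
K_v = lim_{s→0} s·G(s) = A·20 / 1020 = (1/51)·A.
e_ss = 4/K_v = 2.55 ⇒ K_v = 80/51 ⇒ A = (80/51)/(1/51) = 80.

80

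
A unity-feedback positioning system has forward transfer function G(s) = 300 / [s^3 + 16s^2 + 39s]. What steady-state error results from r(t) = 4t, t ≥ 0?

Factoring s from the denominator leaves a polynomial with constant term 39, so the system is type 1.
K_v = lim_{s→0} s·G(s) = 300 / 39 = 100/13.
e_ss = 4/K_v = 4/(100/13) = 0.52.

0.52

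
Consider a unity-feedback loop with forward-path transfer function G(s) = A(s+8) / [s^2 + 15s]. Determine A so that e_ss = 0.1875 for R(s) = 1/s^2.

The denominator has no term below 15s — 1 pole at s=0, type 1.
K_v = lim_{s→0} s·G(s) = A·8 / 15 = (8/15)·A.
e_ss = 1/K_v = 0.1875 ⇒ K_v = 16/3 ⇒ A = (16/3)/(8/15) = 10.

10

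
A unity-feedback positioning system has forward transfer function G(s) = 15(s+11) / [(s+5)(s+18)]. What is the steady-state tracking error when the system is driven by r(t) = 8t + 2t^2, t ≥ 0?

The open loop has no poles at the origin → type 0 system. By superposition:
  • 8t: a type-0 system cannot track it, e_ss → ∞.
  • 2t^2: a type-0 system cannot track it, e_ss → ∞.
The unbounded component dominates.

infinity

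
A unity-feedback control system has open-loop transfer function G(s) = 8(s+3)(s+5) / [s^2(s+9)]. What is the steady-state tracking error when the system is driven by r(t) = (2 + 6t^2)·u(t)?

Two free integrators in G(s): this is a type 2 system. Taking each input component in turn:
  • 2: tracked with zero error.
  • 6t^2: e_ss = 12/K_a with K_a=40/3 → 0.9.
Total e_ss = 0.9.

0.9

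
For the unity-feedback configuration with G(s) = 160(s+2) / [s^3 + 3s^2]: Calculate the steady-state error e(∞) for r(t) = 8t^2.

0.15

Factoring s^2 from the denominator leaves a polynomial with constant term 3, so the system is type 2.
K_a = lim_{s→0} s^2·G(s) = 160·2 / 3 = 320/3.
r(t) = 8t^2 gives R(s) = 16/s^3.
e_ss = 16/K_a = 16/(320/3) = 0.15.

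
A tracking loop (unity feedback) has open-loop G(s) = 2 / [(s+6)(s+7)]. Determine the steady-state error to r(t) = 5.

G(s) has no factors of s in the denominator, so the system is type 0.
K_p = lim_{s→0} G(s) = 2 / (6·7) = 1/21.
e_ss = 5/(1 + K_p) = 5/(22/21) = 105/22.

105/22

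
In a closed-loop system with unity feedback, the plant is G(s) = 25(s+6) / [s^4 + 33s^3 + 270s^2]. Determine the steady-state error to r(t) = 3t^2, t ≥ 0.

Lowest-order denominator term is 270s^2, so the open loop has 2 poles at the origin → type 2 system.
K_a = lim_{s→0} s^2·G(s) = 25·6 / 270 = 5/9.
r(t) = 3t^2 gives R(s) = 6/s^3.
e_ss = 6/K_a = 6/(5/9) = 10.8.

10.8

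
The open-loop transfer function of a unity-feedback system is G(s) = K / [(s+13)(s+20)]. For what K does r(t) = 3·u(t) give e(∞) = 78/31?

No free integrators in G(s): this is a type 0 system.
K_p = lim_{s→0} G(s) = K / (13·20) = (1/260)·K.
e_ss = 3/(1 + K_p) = 78/31 ⇒ 1 + (1/260)·K = 31/26 ⇒ K = 50.

50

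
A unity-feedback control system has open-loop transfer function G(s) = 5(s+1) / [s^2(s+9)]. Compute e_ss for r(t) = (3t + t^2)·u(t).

3.6

G(s) has two factors of s in the denominator, so the system is type 2. By superposition:
  • 3t: tracked with zero error.
  • t^2: e_ss = 2/K_a with K_a=5/9 → 3.6.
Total e_ss = 3.6.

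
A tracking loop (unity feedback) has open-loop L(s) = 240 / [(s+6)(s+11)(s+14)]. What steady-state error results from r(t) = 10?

L(s) has no factors of s in the denominator, so the system is type 0.
K_p = lim_{s→0} L(s) = 240 / (6·11·14) = 20/77.
e_ss = 10/(1 + K_p) = 10/(97/77) = 770/97.

770/97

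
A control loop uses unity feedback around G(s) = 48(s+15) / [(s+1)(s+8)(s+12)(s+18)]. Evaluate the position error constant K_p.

The open loop has no poles at the origin → type 0 system.
K_p = lim_{s→0} G(s) = 48·15 / (1·8·12·18) = 5/12.

5/12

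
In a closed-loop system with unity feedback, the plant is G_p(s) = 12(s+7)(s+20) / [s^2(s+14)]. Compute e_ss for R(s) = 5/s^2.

0

G_p(s) has two factors of s in the denominator, so the system is type 2.
A type-2 system has K_v = ∞, so it tracks a ramp input with zero steady-state error.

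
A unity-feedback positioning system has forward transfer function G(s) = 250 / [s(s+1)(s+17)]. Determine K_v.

System type = 1 (one pole at s=0).
K_v = lim_{s→0} s·G(s) = 250 / (1·17) = 250/17.

250/17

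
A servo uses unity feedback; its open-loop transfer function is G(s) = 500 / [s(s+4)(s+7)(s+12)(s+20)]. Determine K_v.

25/336

One free integrator in G(s): this is a type 1 system.
K_v = lim_{s→0} s·G(s) = 500 / (4·7·12·20) = 25/336.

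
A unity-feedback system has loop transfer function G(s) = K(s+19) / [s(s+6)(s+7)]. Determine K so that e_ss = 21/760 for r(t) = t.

The open loop has one pole at the origin → type 1 system.
K_v = lim_{s→0} s·G(s) = K·19 / (6·7) = (19/42)·K.
e_ss = 1/K_v = 21/760 ⇒ K_v = 760/21 ⇒ K = (760/21)/(19/42) = 80.

80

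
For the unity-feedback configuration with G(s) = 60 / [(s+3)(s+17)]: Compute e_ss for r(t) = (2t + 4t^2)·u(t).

No free integrators in G(s): this is a type 0 system. By superposition:
  • 2t: a type-0 system cannot track it, e_ss → ∞.
  • 4t^2: a type-0 system cannot track it, e_ss → ∞.
The unbounded component dominates.

infinity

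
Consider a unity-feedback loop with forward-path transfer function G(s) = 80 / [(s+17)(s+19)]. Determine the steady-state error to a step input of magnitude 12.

System type = 0 (no poles at s=0).
K_p = lim_{s→0} G(s) = 80 / (17·19) = 80/323.
e_ss = 12/(1 + K_p) = 12/(403/323) = 3876/403.

3876/403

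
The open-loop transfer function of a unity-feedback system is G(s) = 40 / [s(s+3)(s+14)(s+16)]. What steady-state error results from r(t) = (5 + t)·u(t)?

One free integrator in G(s): this is a type 1 system. Taking each input component in turn:
  • 5: tracked with zero error.
  • t: e_ss = 1/K_v with K_v=5/84 → 16.8.
Total e_ss = 16.8.

16.8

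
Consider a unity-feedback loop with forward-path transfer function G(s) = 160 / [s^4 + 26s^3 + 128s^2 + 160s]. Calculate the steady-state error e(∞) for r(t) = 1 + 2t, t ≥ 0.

2

Factoring s from the denominator leaves a polynomial with constant term 160, so the system is type 1. By superposition:
  • 1: tracked with zero error.
  • 2t: e_ss = 2/K_v with K_v=1 → 2.
Total e_ss = 2.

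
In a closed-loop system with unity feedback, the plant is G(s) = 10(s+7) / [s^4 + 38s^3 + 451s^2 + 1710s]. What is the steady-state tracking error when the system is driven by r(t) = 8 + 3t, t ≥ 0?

Factoring s from the denominator leaves a polynomial with constant term 1710, so the system is type 1. Taking each input component in turn:
  • 8: tracked with zero error.
  • 3t: e_ss = 3/K_v with K_v=7/171 → 513/7.
Total e_ss = 513/7.

513/7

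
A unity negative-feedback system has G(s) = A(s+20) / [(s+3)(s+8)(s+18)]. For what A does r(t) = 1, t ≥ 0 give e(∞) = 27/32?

G(s) has no factors of s in the denominator, so the system is type 0.
K_p = lim_{s→0} G(s) = A·20 / (3·8·18) = (5/108)·A.
e_ss = 1/(1 + K_p) = 27/32 ⇒ 1 + (5/108)·A = 32/27 ⇒ A = 4.

4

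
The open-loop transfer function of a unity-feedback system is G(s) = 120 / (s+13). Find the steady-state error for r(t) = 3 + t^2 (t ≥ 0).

infinity

G(s) has no factors of s in the denominator, so the system is type 0. Taking each input component in turn:
  • 3: e_ss = 3/(1+K_p) with K_p=120/13 → 39/133.
  • t^2: a type-0 system cannot track it, e_ss → ∞.
The unbounded component dominates.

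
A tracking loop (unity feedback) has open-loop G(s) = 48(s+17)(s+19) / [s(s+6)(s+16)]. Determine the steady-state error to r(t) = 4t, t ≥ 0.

8/323

System type = 1 (one pole at s=0).
K_v = lim_{s→0} s·G(s) = 48·17·19 / (6·16) = 161.5.
e_ss = 4/K_v = 4/161.5 = 8/323.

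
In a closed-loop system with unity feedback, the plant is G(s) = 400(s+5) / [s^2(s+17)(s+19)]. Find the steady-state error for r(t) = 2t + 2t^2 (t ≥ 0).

0.646

System type = 2 (two poles at s=0). Treating each term separately:
  • 2t: tracked with zero error.
  • 2t^2: e_ss = 4/K_a with K_a=2000/323 → 0.646.
Total e_ss = 0.646.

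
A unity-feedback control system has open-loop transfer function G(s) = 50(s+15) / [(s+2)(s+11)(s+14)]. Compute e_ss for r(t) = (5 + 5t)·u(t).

infinity

System type = 0 (no poles at s=0). Taking each input component in turn:
  • 5: e_ss = 5/(1+K_p) with K_p=375/154 → 770/529.
  • 5t: a type-0 system cannot track it, e_ss → ∞.
The unbounded component dominates.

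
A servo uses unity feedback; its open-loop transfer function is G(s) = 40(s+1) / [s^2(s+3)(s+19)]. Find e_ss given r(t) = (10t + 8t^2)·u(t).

22.8

G(s) has two factors of s in the denominator, so the system is type 2. By superposition:
  • 10t: tracked with zero error.
  • 8t^2: e_ss = 16/K_a with K_a=40/57 → 22.8.
Total e_ss = 22.8.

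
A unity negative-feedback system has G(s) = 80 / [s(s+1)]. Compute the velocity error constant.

80

G(s) has one factor of s in the denominator, so the system is type 1.
K_v = lim_{s→0} s·G(s) = 80 / (1) = 80.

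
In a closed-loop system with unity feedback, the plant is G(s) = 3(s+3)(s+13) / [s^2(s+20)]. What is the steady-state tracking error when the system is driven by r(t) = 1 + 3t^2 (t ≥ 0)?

G(s) has two factors of s in the denominator, so the system is type 2. Treating each term separately:
  • 1: tracked with zero error.
  • 3t^2: e_ss = 6/K_a with K_a=5.85 → 40/39.
Total e_ss = 40/39.

40/39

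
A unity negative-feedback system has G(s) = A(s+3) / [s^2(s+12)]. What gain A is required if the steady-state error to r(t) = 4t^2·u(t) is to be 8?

Two free integrators in G(s): this is a type 2 system.
K_a = lim_{s→0} s^2·G(s) = A·3 / (12) = 0.25·A.
e_ss = 8/K_a = 8 ⇒ K_a = 1 ⇒ A = 1/0.25 = 4.

4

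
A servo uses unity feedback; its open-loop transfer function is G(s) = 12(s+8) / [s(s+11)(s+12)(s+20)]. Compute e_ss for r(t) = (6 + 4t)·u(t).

G(s) has one factor of s in the denominator, so the system is type 1. By superposition:
  • 6: tracked with zero error.
  • 4t: e_ss = 4/K_v with K_v=2/55 → 110.
Total e_ss = 110.

110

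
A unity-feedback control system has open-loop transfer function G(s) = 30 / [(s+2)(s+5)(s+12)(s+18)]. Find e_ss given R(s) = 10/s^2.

infinity

The open loop has no poles at the origin → type 0 system.
For a type-0 system K_v = 0, so e_ss to a ramp input is unbounded.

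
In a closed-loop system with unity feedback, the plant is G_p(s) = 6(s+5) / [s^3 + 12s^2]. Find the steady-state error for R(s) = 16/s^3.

6.4

Factoring s^2 from the denominator leaves a polynomial with constant term 12, so the system is type 2.
K_a = lim_{s→0} s^2·G_p(s) = 6·5 / 12 = 2.5.
r(t) = 8t^2 gives R(s) = 16/s^3.
e_ss = 16/K_a = 16/2.5 = 6.4.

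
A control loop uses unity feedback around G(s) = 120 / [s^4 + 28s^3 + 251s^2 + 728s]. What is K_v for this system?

Factoring s from the denominator leaves a polynomial with constant term 728, so the system is type 1.
K_v = lim_{s→0} s·G(s) = 120 / 728 = 15/91.

15/91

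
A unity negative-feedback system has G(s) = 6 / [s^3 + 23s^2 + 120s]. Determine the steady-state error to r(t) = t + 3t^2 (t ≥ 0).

Factoring s from the denominator leaves a polynomial with constant term 120, so the system is type 1. Taking each input component in turn:
  • t: e_ss = 1/K_v with K_v=0.05 → 20.
  • 3t^2: a type-1 system cannot track it, e_ss → ∞.
The unbounded component dominates.

infinity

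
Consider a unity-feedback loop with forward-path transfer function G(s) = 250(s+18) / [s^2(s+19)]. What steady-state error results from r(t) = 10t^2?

System type = 2 (two poles at s=0).
K_a = lim_{s→0} s^2·G(s) = 250·18 / (19) = 4500/19.
r(t) = 10t^2 gives R(s) = 20/s^3.
e_ss = 20/K_a = 20/(4500/19) = 19/225.

19/225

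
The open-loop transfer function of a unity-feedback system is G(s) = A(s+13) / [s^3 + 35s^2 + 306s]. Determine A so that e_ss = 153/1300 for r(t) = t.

200

The denominator has no term below 306s — 1 pole at s=0, type 1.
K_v = lim_{s→0} s·G(s) = A·13 / 306 = (13/306)·A.
e_ss = 1/K_v = 153/1300 ⇒ K_v = 1300/153 ⇒ A = (1300/153)/(13/306) = 200.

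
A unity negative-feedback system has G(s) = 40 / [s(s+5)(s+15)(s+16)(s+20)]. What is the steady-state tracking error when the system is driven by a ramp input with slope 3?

System type = 1 (one pole at s=0).
K_v = lim_{s→0} s·G(s) = 40 / (5·15·16·20) = 1/600.
e_ss = 3/K_v = 3/(1/600) = 1800.

1800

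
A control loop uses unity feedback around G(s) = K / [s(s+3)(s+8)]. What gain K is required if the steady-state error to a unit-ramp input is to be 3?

8

System type = 1 (one pole at s=0).
K_v = lim_{s→0} s·G(s) = K / (3·8) = (1/24)·K.
e_ss = 1/K_v = 3 ⇒ K_v = 1/3 ⇒ K = (1/3)/(1/24) = 8.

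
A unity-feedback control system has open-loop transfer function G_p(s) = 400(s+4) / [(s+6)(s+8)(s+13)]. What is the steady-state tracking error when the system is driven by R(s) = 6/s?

234/139

System type = 0 (no poles at s=0).
K_p = lim_{s→0} G_p(s) = 400·4 / (6·8·13) = 100/39.
e_ss = 6/(1 + K_p) = 6/(139/39) = 234/139.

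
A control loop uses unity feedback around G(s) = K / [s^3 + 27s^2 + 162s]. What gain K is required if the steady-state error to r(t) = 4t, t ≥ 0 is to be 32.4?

Factoring s from the denominator leaves a polynomial with constant term 162, so the system is type 1.
K_v = lim_{s→0} s·G(s) = K / 162 = (1/162)·K.
e_ss = 4/K_v = 32.4 ⇒ K_v = 10/81 ⇒ K = (10/81)/(1/162) = 20.

20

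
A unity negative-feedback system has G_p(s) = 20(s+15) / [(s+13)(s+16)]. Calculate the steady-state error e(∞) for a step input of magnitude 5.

No free integrators in G_p(s): this is a type 0 system.
K_p = lim_{s→0} G_p(s) = 20·15 / (13·16) = 75/52.
e_ss = 5/(1 + K_p) = 5/(127/52) = 260/127.

260/127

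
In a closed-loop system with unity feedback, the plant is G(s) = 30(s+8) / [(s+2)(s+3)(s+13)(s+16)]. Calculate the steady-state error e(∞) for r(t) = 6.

156/31

The open loop has no poles at the origin → type 0 system.
K_p = lim_{s→0} G(s) = 30·8 / (2·3·13·16) = 5/26.
e_ss = 6/(1 + K_p) = 6/(31/26) = 156/31.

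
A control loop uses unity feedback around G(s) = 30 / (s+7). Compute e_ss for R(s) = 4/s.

G(s) has no factors of s in the denominator, so the system is type 0.
K_p = lim_{s→0} G(s) = 30 / (7) = 30/7.
e_ss = 4/(1 + K_p) = 4/(37/7) = 28/37.

28/37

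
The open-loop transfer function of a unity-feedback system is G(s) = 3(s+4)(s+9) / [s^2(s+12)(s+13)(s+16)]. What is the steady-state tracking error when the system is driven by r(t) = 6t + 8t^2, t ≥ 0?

3328/9

Two free integrators in G(s): this is a type 2 system. Taking each input component in turn:
  • 6t: tracked with zero error.
  • 8t^2: e_ss = 16/K_a with K_a=9/208 → 3328/9.
Total e_ss = 3328/9.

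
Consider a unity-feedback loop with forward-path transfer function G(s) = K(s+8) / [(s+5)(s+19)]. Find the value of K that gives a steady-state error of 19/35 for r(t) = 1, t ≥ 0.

10

System type = 0 (no poles at s=0).
K_p = lim_{s→0} G(s) = K·8 / (5·19) = (8/95)·K.
e_ss = 1/(1 + K_p) = 19/35 ⇒ 1 + (8/95)·K = 35/19 ⇒ K = 10.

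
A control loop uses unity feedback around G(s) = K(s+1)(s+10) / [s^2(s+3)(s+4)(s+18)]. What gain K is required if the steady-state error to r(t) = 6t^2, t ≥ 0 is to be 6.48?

G(s) has two factors of s in the denominator, so the system is type 2.
K_a = lim_{s→0} s^2·G(s) = K·1·10 / (3·4·18) = (5/108)·K.
e_ss = 12/K_a = 6.48 ⇒ K_a = 50/27 ⇒ K = (50/27)/(5/108) = 40.

40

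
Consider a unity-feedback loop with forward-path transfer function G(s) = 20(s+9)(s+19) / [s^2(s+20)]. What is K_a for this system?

The open loop has two poles at the origin → type 2 system.
K_a = lim_{s→0} s^2·G(s) = 20·9·19 / (20) = 171.

171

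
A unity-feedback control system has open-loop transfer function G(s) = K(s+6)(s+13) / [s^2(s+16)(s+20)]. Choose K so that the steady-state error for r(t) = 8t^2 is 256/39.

10

System type = 2 (two poles at s=0).
K_a = lim_{s→0} s^2·G(s) = K·6·13 / (16·20) = (39/160)·K.
e_ss = 16/K_a = 256/39 ⇒ K_a = 2.4375 ⇒ K = 2.4375/(39/160) = 10.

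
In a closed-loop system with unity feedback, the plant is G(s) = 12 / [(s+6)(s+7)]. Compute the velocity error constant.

0

No free integrators in G(s): this is a type 0 system.
K_v = lim_{s→0} s·G(s) = 0 (the extra factor of s kills the finite limit).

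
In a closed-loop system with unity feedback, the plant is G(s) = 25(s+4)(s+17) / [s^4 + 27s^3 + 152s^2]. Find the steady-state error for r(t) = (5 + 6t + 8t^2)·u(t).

608/425

Lowest-order denominator term is 152s^2, so the open loop has 2 poles at the origin → type 2 system. By superposition:
  • 5: tracked with zero error.
  • 6t: tracked with zero error.
  • 8t^2: e_ss = 16/K_a with K_a=425/38 → 608/425.
Total e_ss = 608/425.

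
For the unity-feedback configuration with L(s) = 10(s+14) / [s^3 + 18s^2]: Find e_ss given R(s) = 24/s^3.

Lowest-order denominator term is 18s^2, so the open loop has 2 poles at the origin → type 2 system.
K_a = lim_{s→0} s^2·L(s) = 10·14 / 18 = 70/9.
r(t) = 12t^2 gives R(s) = 24/s^3.
e_ss = 24/K_a = 24/(70/9) = 108/35.

108/35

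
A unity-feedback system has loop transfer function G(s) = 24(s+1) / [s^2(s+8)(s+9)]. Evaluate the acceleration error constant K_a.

System type = 2 (two poles at s=0).
K_a = lim_{s→0} s^2·G(s) = 24·1 / (8·9) = 1/3.

1/3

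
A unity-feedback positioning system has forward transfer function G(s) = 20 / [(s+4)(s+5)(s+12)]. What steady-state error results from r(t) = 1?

System type = 0 (no poles at s=0).
K_p = lim_{s→0} G(s) = 20 / (4·5·12) = 1/12.
e_ss = 1/(1 + K_p) = 1/(13/12) = 12/13.

12/13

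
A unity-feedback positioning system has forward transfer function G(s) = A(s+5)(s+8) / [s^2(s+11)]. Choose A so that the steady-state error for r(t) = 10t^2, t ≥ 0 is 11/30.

System type = 2 (two poles at s=0).
K_a = lim_{s→0} s^2·G(s) = A·5·8 / (11) = (40/11)·A.
e_ss = 20/K_a = 11/30 ⇒ K_a = 600/11 ⇒ A = (600/11)/(40/11) = 15.

15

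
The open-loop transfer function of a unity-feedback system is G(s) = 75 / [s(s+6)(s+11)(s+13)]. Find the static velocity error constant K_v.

One free integrator in G(s): this is a type 1 system.
K_v = lim_{s→0} s·G(s) = 75 / (6·11·13) = 25/286.

25/286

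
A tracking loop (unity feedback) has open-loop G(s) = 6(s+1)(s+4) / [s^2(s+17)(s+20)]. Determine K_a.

6/85

G(s) has two factors of s in the denominator, so the system is type 2.
K_a = lim_{s→0} s^2·G(s) = 6·1·4 / (17·20) = 6/85.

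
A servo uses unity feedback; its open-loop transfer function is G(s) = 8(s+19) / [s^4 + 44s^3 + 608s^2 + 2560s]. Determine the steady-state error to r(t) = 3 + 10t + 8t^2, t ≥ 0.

infinity

The denominator has no term below 2560s — 1 pole at s=0, type 1. By superposition:
  • 3: tracked with zero error.
  • 10t: e_ss = 10/K_v with K_v=19/320 → 3200/19.
  • 8t^2: a type-1 system cannot track it, e_ss → ∞.
The unbounded component dominates.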